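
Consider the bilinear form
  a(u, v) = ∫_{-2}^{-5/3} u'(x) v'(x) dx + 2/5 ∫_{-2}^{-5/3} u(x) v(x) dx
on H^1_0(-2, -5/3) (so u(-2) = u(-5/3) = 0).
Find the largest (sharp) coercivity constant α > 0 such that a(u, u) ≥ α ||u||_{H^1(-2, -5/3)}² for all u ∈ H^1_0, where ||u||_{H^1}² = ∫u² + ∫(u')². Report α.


α = (2 + 45*π^2)/(5*(1 + 9*π^2))

Coercivity of a(·,·) on H^1_0(-2, -5/3) means a(u, u) ≥ α ||u||_{H^1}² for every u ∈ H^1_0.
The interval has length L = 1/3, and Poincaré/coercivity depend only on L. Here a(u, u) = ∫(u')² + (2/5)·∫u².
Here 0 < c = 2/5 < 1. The condition a(u,u) ≥ α||u||_{H^1}² reads (1−α)∫(u')² ≥ (α−c)∫u². Any admissible α is ≤ 1 (rapidly oscillating u have ∫u²/∫(u')² → 0), and α = 1 would force 0 ≥ (1−c)∫u², impossible since c < 1; so 1−α > 0. By the sharp Poincaré inequality on H^1_0 of an interval of length L, ∫(u')² ≥ (π/L)²∫u² with equality for the first sine mode sin(π(x−x₀)/L) (x₀ the left endpoint), so the inequality holds for all u iff (1−α)(π/L)² ≥ α − c, i.e. α ≤ ((π/L)² + c)/((π/L)² + 1) = (1 + c(L/π)²)/(1 + (L/π)²). With (π/L)² = 9*π^2 and c = 2/5, the largest admissible constant is α = ((π/L)² + c)/((π/L)² + 1).
Simplifying, α = (2 + 45*π^2)/(5*(1 + 9*π^2)).


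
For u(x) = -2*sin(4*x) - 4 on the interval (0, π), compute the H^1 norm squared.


||u||_{H^1(0,π)}^2 = 50*π

u'(x) = -8*cos(4*x).
Expand u² and (u')² and integrate term by term on (0, π), using: for integers n ≥ 1, ∫_0^π sin²(nx) dx = ∫_0^π cos²(nx) dx = π/2; for n ≠ n', ∫_0^π sin(nx)sin(n'x) dx = ∫_0^π cos(nx)cos(n'x) dx = 0; and by product-to-sum, ∫_0^π sin(nx)cos(n'x) dx = ½∫_0^π [sin((n+n')x) + sin((n−n')x)] dx, which is 0 when n+n' is even and 2n/(n²−n'²) when n+n' is odd (it need not vanish on (0, π)). For the constant mode: ∫_0^π 1 dx = π, ∫_0^π cos(nx) dx = 0, ∫_0^π sin(nx) dx = (1−(−1)^n)/n.
  u² squared terms: (-4)²·∫1 dx = 16·π = 16*π;  (-2)²·∫sin(4x)² dx = 4·π/2 = 2*π.
  u² cross terms: 2·(-4)·(-2)·∫1·sin(4x) dx = 16·(0) = 0.
  So ∫_0^π u² dx = 16*π + 2*π + 0 = 18*π.
  (u')² squared terms: (-8)²·∫cos(4x)² dx = 64·π/2 = 32*π.
  So ∫_0^π (u')² dx = 32*π.
||u||_{H^1}^2 = (18*π) + (32*π) = 50*π.


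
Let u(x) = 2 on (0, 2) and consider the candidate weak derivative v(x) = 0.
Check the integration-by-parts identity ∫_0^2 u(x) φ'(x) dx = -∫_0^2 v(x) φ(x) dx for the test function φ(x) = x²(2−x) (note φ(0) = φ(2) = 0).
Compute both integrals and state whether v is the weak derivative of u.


LHS = 0, RHS = 0. Yes, v = u' weakly.

u(x) = 2, classical derivative u'(x) = 0.
φ(x) = x²(2−x), so φ'(x) = x*(4 - 3*x).
Note φ(0) = φ(2) = 0, so the boundary term u·φ vanishes.
LHS = ∫_0^2 u(x) φ'(x) dx = ∫_0^2 (-6*x^2 + 8*x) dx. Term by term:
  ∫_0^2 -6*x^2 dx = -16;  ∫_0^2 8*x dx = 16.
Sum: -16 + 16 = 0.
So LHS = 0.
∫_0^2 v(x) φ(x) dx = ∫_0^2 (0) dx. Term by term:
  ∫_0^2 0 dx = 0.
So RHS = -∫_0^2 v(x) φ(x) dx = 0.
LHS = RHS, so the identity holds for this test φ.
Moreover u is smooth here and v(x) = u'(x) = 0 pointwise, so the identity holds for every test function. Hence v is the weak derivative of u.


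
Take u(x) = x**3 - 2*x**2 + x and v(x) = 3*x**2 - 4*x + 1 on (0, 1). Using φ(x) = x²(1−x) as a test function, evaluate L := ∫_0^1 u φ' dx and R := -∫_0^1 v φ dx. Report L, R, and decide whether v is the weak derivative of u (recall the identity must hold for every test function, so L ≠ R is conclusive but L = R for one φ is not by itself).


LHS = 1/60, RHS = 1/60. Yes, v = u' weakly.

u(x) = x**3 - 2*x**2 + x, classical derivative u'(x) = 3*x**2 - 4*x + 1.
φ(x) = x²(1−x), so φ'(x) = x*(2 - 3*x).
Note φ(0) = φ(1) = 0, so the boundary term u·φ vanishes.
LHS = ∫_0^1 u(x) φ'(x) dx = ∫_0^1 (-3*x^5 + 8*x^4 - 7*x^3 + 2*x^2) dx. Term by term:
  ∫_0^1 -3*x^5 dx = -1/2;  ∫_0^1 8*x^4 dx = 8/5;  ∫_0^1 -7*x^3 dx = -7/4;
  ∫_0^1 2*x^2 dx = 2/3.
Sum: -1/2 + 8/5 − 7/4 + 2/3 = 1/60.
So LHS = 1/60.
∫_0^1 v(x) φ(x) dx = ∫_0^1 (-3*x^5 + 7*x^4 - 5*x^3 + x^2) dx. Term by term:
  ∫_0^1 -3*x^5 dx = -1/2;  ∫_0^1 7*x^4 dx = 7/5;  ∫_0^1 -5*x^3 dx = -5/4;
  ∫_0^1 x^2 dx = 1/3.
Sum: -1/2 + 7/5 − 5/4 + 1/3 = -1/60.
So RHS = -∫_0^1 v(x) φ(x) dx = 1/60.
LHS = RHS, so the identity holds for this test φ.
Moreover u is smooth here and v(x) = u'(x) = 3*x**2 - 4*x + 1 pointwise, so the identity holds for every test function. Hence v is the weak derivative of u.


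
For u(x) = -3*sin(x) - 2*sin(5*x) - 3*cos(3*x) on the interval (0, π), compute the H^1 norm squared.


||u||_{H^1(0,π)}^2 = 106*π

u'(x) = 9*sin(3*x) - 3*cos(x) - 10*cos(5*x).
Expand u² and (u')² and integrate term by term on (0, π), using: for integers n ≥ 1, ∫_0^π sin²(nx) dx = ∫_0^π cos²(nx) dx = π/2; for n ≠ n', ∫_0^π sin(nx)sin(n'x) dx = ∫_0^π cos(nx)cos(n'x) dx = 0; and by product-to-sum, ∫_0^π sin(nx)cos(n'x) dx = ½∫_0^π [sin((n+n')x) + sin((n−n')x)] dx, which is 0 when n+n' is even and 2n/(n²−n'²) when n+n' is odd (it need not vanish on (0, π)).
  u² squared terms: (-3)²·∫cos(3x)² dx = 9·π/2 = 9*π/2;  (-3)²·∫sin(x)² dx = 9·π/2 = 9*π/2;  (-2)²·∫sin(5x)² dx = 4·π/2 = 2*π.
  u² cross terms: 2·(-3)·(-3)·∫cos(3x)·sin(x) dx = 18·(0) = 0;  2·(-3)·(-2)·∫cos(3x)·sin(5x) dx = 12·(0) = 0;  2·(-3)·(-2)·∫sin(x)·sin(5x) dx = 12·(0) = 0.
  So ∫_0^π u² dx = 9*π/2 + 9*π/2 + 2*π + 0 + 0 + 0 = 11*π.
  (u')² squared terms: (-10)²·∫cos(5x)² dx = 100·π/2 = 50*π;  (-3)²·∫cos(x)² dx = 9·π/2 = 9*π/2;  (9)²·∫sin(3x)² dx = 81·π/2 = 81*π/2.
  (u')² cross terms: 2·(-10)·(-3)·∫cos(5x)·cos(x) dx = 60·(0) = 0;  2·(-10)·(9)·∫cos(5x)·sin(3x) dx = -180·(0) = 0;  2·(-3)·(9)·∫cos(x)·sin(3x) dx = -54·(0) = 0.
  So ∫_0^π (u')² dx = 50*π + 9*π/2 + 81*π/2 + 0 + 0 + 0 = 95*π.
||u||_{H^1}^2 = (11*π) + (95*π) = 106*π.


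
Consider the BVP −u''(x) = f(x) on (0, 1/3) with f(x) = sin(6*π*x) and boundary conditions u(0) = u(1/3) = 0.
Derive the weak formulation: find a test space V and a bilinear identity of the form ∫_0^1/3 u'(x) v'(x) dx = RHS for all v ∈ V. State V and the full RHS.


V = H^1_0(0, 1/3) (so v(0) = v(1/3) = 0); weak form: ∫_0^1/3 u'v' dx = ∫_0^1/3 (sin(6*π*x)) v dx for all v ∈ V.

Multiply both sides by a test function v and integrate from 0 to 1/3:
  ∫_0^1/3 −u''(x) v(x) dx = ∫_0^1/3 f(x) v(x) dx.
Integrate the LHS by parts once:
  ∫_0^1/3 −u'' v dx = −[u'(x) v(x)]_0^1/3 + ∫_0^1/3 u'(x) v'(x) dx.
Thus ∫_0^1/3 u'(x) v'(x) dx = ∫_0^1/3 f(x) v(x) dx + [u'(x) v(x)]_0^1/3.
Choose V so that boundary terms are either known or forced to vanish.
u is Dirichlet: u(0) = u(1/3) = 0. Let V = H^1_0(0, 1/3); then v(0) = v(1/3) = 0, and [u' v]_0^1/3 = 0.
Weak formulation: find u (satisfying any essential BC) such that ∫_0^1/3 u'(x) v'(x) dx = ∫_0^1/3 f v dx for all v ∈ V.
Substituting f(x) = sin(6*π*x), the right-hand side is ∫_0^1/3 (sin(6*π*x)) v dx.


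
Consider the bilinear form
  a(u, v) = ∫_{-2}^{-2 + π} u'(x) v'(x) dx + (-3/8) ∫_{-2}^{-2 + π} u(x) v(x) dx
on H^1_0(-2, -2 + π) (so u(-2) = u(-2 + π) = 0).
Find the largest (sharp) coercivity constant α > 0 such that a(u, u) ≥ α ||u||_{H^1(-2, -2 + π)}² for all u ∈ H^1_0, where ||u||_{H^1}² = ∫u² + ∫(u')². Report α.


α = 5/16

Coercivity of a(·,·) on H^1_0(-2, -2 + π) means a(u, u) ≥ α ||u||_{H^1}² for every u ∈ H^1_0.
The interval has length L = π, and Poincaré/coercivity depend only on L. Here a(u, u) = ∫(u')² + (-3/8)·∫u².
Here c = -3/8 < 0 with |c| < (π/L)² = 1, so coercivity still holds. The condition a(u,u) ≥ α||u||_{H^1}² reads (1−α)∫(u')² ≥ (α−c)∫u². Any admissible α is ≤ 1 (rapidly oscillating u have ∫u²/∫(u')² → 0), and α = 1 would force 0 ≥ (1−c)∫u², impossible since c < 1; so 1−α > 0. By the sharp Poincaré inequality on H^1_0 of an interval of length L, ∫(u')² ≥ (π/L)²∫u² with equality for the first sine mode sin(π(x−x₀)/L) (x₀ the left endpoint), so the inequality holds for all u iff (1−α)(π/L)² ≥ α − c, i.e. α ≤ ((π/L)² + c)/((π/L)² + 1) = (1 + c(L/π)²)/(1 + (L/π)²). (Direct route, valid since c ≤ 0: Poincaré gives c∫u² ≥ c(L/π)²∫(u')², so a(u,u) ≥ (1 + c(L/π)²)∫(u')², while ||u||_{H^1}² ≤ (1 + (L/π)²)∫(u')²; dividing yields the same α.) With (π/L)² = 1 and c = -3/8, the largest admissible constant is α = ((π/L)² + c)/((π/L)² + 1).
Simplifying, α = 5/16.


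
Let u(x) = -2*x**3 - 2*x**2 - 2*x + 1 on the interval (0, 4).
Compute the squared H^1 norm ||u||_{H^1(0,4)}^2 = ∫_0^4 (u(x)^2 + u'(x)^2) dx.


||u||_{H^1}^2 = 3039892/105

The H^1 norm (squared) on an interval (0, L) is
  ||u||_{H^1}^2 = ∫_0^L u(x)^2 dx + ∫_0^L u'(x)^2 dx.
Compute u'(x) = -6*x**2 - 4*x - 2.
Then u(x)^2 = 4*x**6 + 8*x**5 + 12*x**4 + 4*x**3 - 4*x + 1 and u'(x)^2 = 36*x**4 + 48*x**3 + 40*x**2 + 16*x + 4.
Integrate each monomial from 0 to 4 using ∫_0^4 c·x^n dx = c·4^(n+1)/(n+1):
  ∫_0^4 u(x)^2 dx = ∫_0^4 (4*x^6 + 8*x^5 + 12*x^4 + 4*x^3 - 4*x + 1) dx. Term by term:
    ∫_0^4 4*x^6 dx = 65536/7;  ∫_0^4 8*x^5 dx = 16384/3;  ∫_0^4 12*x^4 dx = 12288/5;
    ∫_0^4 4*x^3 dx = 256;  ∫_0^4 -4*x dx = -32;  ∫_0^4 1 dx = 4.
  Sum: 65536/7 + 16384/3 + 12288/5 + 256 − 32 + 4 = 1838468/105.
  ∫_0^4 u'(x)^2 dx = ∫_0^4 (36*x^4 + 48*x^3 + 40*x^2 + 16*x + 4) dx. Term by term:
    ∫_0^4 36*x^4 dx = 36864/5;  ∫_0^4 48*x^3 dx = 3072;  ∫_0^4 40*x^2 dx = 2560/3;
    ∫_0^4 16*x dx = 128;  ∫_0^4 4 dx = 16.
  Sum: 36864/5 + 3072 + 2560/3 + 128 + 16 = 171632/15.
Adding: ||u||_{H^1}^2 = 1838468/105 + 171632/15 = 3039892/105.


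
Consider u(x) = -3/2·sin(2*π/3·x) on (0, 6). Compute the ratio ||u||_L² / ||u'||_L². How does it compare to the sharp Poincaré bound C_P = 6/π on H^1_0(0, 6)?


||u||_L² / ||u'||_L² = 3/(2*π) < C_P = 6/π.

u(x) = -3/2·sin(2*π/3·x), so u'(x) = -π*cos(2*π*x/3).
Writing u(x) = A·sin(kπx/L) with A = -3/2 and k = 4, use ∫_0^L sin²(kπx/L) dx = L/2 and ∫_0^L cos²(kπx/L) dx = L/2.
u² = 9/4·sin²(2*π/3·x) and (u')² = π^2·cos²(2*π/3·x), and each of sin², cos² integrates to L/2 = 3 over (0, 6).
∫_0^6 u² dx = 27/4, so ||u||_L² = 3*sqrt(3)/2.
∫_0^6 (u')² dx = 3*π^2, so ||u'||_L² = sqrt(3)*π.
Ratio ||u||_L² / ||u'||_L² = 3/(2*π).
Sharp Poincaré constant on H^1_0(0, 6) is C_P = L/π = 6/π, achieved by sin(π/6·x).
This is the k = 4 harmonic; the ratio L/(kπ) is strictly less than C_P = L/π, consistent with the sharp inequality ||u||_L² ≤ C_P ||u'||_L².


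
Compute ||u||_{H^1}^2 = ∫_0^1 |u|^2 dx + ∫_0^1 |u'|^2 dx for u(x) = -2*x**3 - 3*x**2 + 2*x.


||u||_{H^1}^2 = 2342/105

The H^1 norm (squared) on an interval (0, L) is
  ||u||_{H^1}^2 = ∫_0^L u(x)^2 dx + ∫_0^L u'(x)^2 dx.
Compute u'(x) = -6*x**2 - 6*x + 2.
Then u(x)^2 = 4*x**6 + 12*x**5 + x**4 - 12*x**3 + 4*x**2 and u'(x)^2 = 36*x**4 + 72*x**3 + 12*x**2 - 24*x + 4.
Integrate each monomial from 0 to 1 using ∫_0^1 c·x^n dx = c·1^(n+1)/(n+1):
  ∫_0^1 u(x)^2 dx = ∫_0^1 (4*x^6 + 12*x^5 + x^4 - 12*x^3 + 4*x^2) dx. Term by term:
    ∫_0^1 4*x^6 dx = 4/7;  ∫_0^1 12*x^5 dx = 2;  ∫_0^1 x^4 dx = 1/5;
    ∫_0^1 -12*x^3 dx = -3;  ∫_0^1 4*x^2 dx = 4/3.
  Sum: 4/7 + 2 + 1/5 − 3 + 4/3 = 116/105.
  ∫_0^1 u'(x)^2 dx = ∫_0^1 (36*x^4 + 72*x^3 + 12*x^2 - 24*x + 4) dx. Term by term:
    ∫_0^1 36*x^4 dx = 36/5;  ∫_0^1 72*x^3 dx = 18;  ∫_0^1 12*x^2 dx = 4;
    ∫_0^1 -24*x dx = -12;  ∫_0^1 4 dx = 4.
  Sum: 36/5 + 18 + 4 − 12 + 4 = 106/5.
Adding: ||u||_{H^1}^2 = 116/105 + 106/5 = 2342/105.


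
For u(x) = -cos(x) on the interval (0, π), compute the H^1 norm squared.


||u||_{H^1(0,π)}^2 = π

u'(x) = sin(x).
Expand u² and (u')² and integrate term by term on (0, π), using: for integers n ≥ 1, ∫_0^π sin²(nx) dx = ∫_0^π cos²(nx) dx = π/2; for n ≠ n', ∫_0^π sin(nx)sin(n'x) dx = ∫_0^π cos(nx)cos(n'x) dx = 0; and by product-to-sum, ∫_0^π sin(nx)cos(n'x) dx = ½∫_0^π [sin((n+n')x) + sin((n−n')x)] dx, which is 0 when n+n' is even and 2n/(n²−n'²) when n+n' is odd (it need not vanish on (0, π)).
  u² squared terms: (-1)²·∫cos(x)² dx = 1·π/2 = π/2.
  So ∫_0^π u² dx = π/2.
  (u')² squared terms: (1)²·∫sin(x)² dx = 1·π/2 = π/2.
  So ∫_0^π (u')² dx = π/2.
||u||_{H^1}^2 = (π/2) + (π/2) = π.


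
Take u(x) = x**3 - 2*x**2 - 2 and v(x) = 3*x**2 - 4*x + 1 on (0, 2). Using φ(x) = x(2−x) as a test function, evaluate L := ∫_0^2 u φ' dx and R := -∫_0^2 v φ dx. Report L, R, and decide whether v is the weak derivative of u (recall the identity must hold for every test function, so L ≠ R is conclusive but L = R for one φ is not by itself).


LHS = 8/15, RHS = -4/5. No, v is not the weak derivative of u.

u(x) = x**3 - 2*x**2 - 2, classical derivative u'(x) = 3*x**2 - 4*x.
φ(x) = x(2−x), so φ'(x) = 2 - 2*x.
Note φ(0) = φ(2) = 0, so the boundary term u·φ vanishes.
LHS = ∫_0^2 u(x) φ'(x) dx = ∫_0^2 (-2*x^4 + 6*x^3 - 4*x^2 + 4*x - 4) dx. Term by term:
  ∫_0^2 -2*x^4 dx = -64/5;  ∫_0^2 6*x^3 dx = 24;  ∫_0^2 -4*x^2 dx = -32/3;
  ∫_0^2 4*x dx = 8;  ∫_0^2 -4 dx = -8.
Sum: -64/5 + 24 − 32/3 + 8 − 8 = 8/15.
So LHS = 8/15.
∫_0^2 v(x) φ(x) dx = ∫_0^2 (-3*x^4 + 10*x^3 - 9*x^2 + 2*x) dx. Term by term:
  ∫_0^2 -3*x^4 dx = -96/5;  ∫_0^2 10*x^3 dx = 40;  ∫_0^2 -9*x^2 dx = -24;
  ∫_0^2 2*x dx = 4.
Sum: -96/5 + 40 − 24 + 4 = 4/5.
So RHS = -∫_0^2 v(x) φ(x) dx = -4/5.
LHS − RHS = 4/3 ≠ 0, so the identity fails.
(For a valid weak derivative the identity must hold for EVERY test function, in particular this one. The failure shows v is NOT the weak derivative of u.)
Correct weak derivative would be u'(x) = 3*x**2 - 4*x.


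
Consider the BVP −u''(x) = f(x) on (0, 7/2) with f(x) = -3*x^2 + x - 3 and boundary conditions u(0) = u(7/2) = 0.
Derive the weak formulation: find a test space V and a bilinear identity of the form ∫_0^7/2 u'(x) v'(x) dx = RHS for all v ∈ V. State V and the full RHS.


V = H^1_0(0, 7/2) (so v(0) = v(7/2) = 0); weak form: ∫_0^7/2 u'v' dx = ∫_0^7/2 (-3*x^2 + x - 3) v dx for all v ∈ V.

Multiply both sides by a test function v and integrate from 0 to 7/2:
  ∫_0^7/2 −u''(x) v(x) dx = ∫_0^7/2 f(x) v(x) dx.
Integrate the LHS by parts once:
  ∫_0^7/2 −u'' v dx = −[u'(x) v(x)]_0^7/2 + ∫_0^7/2 u'(x) v'(x) dx.
Thus ∫_0^7/2 u'(x) v'(x) dx = ∫_0^7/2 f(x) v(x) dx + [u'(x) v(x)]_0^7/2.
Choose V so that boundary terms are either known or forced to vanish.
u is Dirichlet: u(0) = u(7/2) = 0. Let V = H^1_0(0, 7/2); then v(0) = v(7/2) = 0, and [u' v]_0^7/2 = 0.
Weak formulation: find u (satisfying any essential BC) such that ∫_0^7/2 u'(x) v'(x) dx = ∫_0^7/2 f v dx for all v ∈ V.
Substituting f(x) = -3*x^2 + x - 3, the right-hand side is ∫_0^7/2 (-3*x^2 + x - 3) v dx.


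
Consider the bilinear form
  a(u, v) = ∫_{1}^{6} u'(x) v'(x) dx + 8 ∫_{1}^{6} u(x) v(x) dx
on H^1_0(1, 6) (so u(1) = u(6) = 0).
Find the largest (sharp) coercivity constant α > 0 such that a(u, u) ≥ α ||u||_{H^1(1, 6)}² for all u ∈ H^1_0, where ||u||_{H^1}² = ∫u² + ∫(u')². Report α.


α = 1

Coercivity of a(·,·) on H^1_0(1, 6) means a(u, u) ≥ α ||u||_{H^1}² for every u ∈ H^1_0.
The interval has length L = 5, and Poincaré/coercivity depend only on L. Here a(u, u) = ∫(u')² + (8)·∫u².
Here c = 8 ≥ 1, so a(u,u) = ∫(u')² + c∫u² ≥ ∫(u')² + ∫u² = ||u||_{H^1}², i.e. α = 1 works. No larger α is possible: a(u,u) ≥ α||u||_{H^1}² means (1−α)∫(u')² ≥ (α−c)∫u², and for the modes u_n = sin(nπ(x−x₀)/L) (x₀ the left endpoint) one has ∫u_n²/∫(u_n')² = (L/(nπ))² → 0, so a(u_n,u_n)/||u_n||_{H^1}² → 1. Hence the optimal constant is α = 1.
Therefore α = 1.


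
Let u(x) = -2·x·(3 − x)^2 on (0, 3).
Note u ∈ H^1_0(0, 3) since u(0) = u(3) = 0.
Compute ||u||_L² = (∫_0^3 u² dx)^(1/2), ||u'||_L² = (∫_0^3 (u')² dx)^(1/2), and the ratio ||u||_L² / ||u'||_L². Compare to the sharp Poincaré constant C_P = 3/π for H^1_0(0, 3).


||u||_L² / ||u'||_L² = 3*sqrt(14)/14 < C_P = 3/π.

u(x) = -2·x·(3 − x)^2, so u'(x) = 6*(1 - x)*(x - 3).
u(x) = -2·x·(3 − x)^2 vanishes at x = 0 and x = 3, so u ∈ H^1_0(0, 3). Differentiate via the product rule and integrate the resulting polynomials term by term.
  ∫_0^3 u² dx = ∫_0^3 (4*x^6 - 48*x^5 + 216*x^4 - 432*x^3 + 324*x^2) dx. Term by term:
    ∫_0^3 4*x^6 dx = 8748/7;  ∫_0^3 -48*x^5 dx = -5832;  ∫_0^3 216*x^4 dx = 52488/5;
    ∫_0^3 -432*x^3 dx = -8748;  ∫_0^3 324*x^2 dx = 2916.
  Sum: 8748/7 − 5832 + 52488/5 − 8748 + 2916 = 2916/35.
  ∫_0^3 (u')² dx = ∫_0^3 (36*x^4 - 288*x^3 + 792*x^2 - 864*x + 324) dx. Term by term:
    ∫_0^3 36*x^4 dx = 8748/5;  ∫_0^3 -288*x^3 dx = -5832;  ∫_0^3 792*x^2 dx = 7128;
    ∫_0^3 -864*x dx = -3888;  ∫_0^3 324 dx = 972.
  Sum: 8748/5 − 5832 + 7128 − 3888 + 972 = 648/5.
∫_0^3 u² dx = 2916/35, so ||u||_L² = 54*sqrt(35)/35.
∫_0^3 (u')² dx = 648/5, so ||u'||_L² = 18*sqrt(10)/5.
Ratio ||u||_L² / ||u'||_L² = 3*sqrt(14)/14.
Sharp Poincaré constant on H^1_0(0, 3) is C_P = L/π = 3/π, achieved by sin(π/3·x).
A polynomial bump cannot attain the sharp Poincaré constant (only the first sine eigenfunction does), so the ratio is strictly less than C_P, consistent with ||u||_L² ≤ C_P ||u'||_L².


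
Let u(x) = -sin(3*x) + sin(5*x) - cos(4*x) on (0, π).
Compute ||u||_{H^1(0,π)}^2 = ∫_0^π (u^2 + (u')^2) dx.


||u||_{H^1(0,π)}^2 = -4216/63 + 53*π/2

u'(x) = 4*sin(4*x) - 3*cos(3*x) + 5*cos(5*x).
Expand u² and (u')² and integrate term by term on (0, π), using: for integers n ≥ 1, ∫_0^π sin²(nx) dx = ∫_0^π cos²(nx) dx = π/2; for n ≠ n', ∫_0^π sin(nx)sin(n'x) dx = ∫_0^π cos(nx)cos(n'x) dx = 0; and by product-to-sum, ∫_0^π sin(nx)cos(n'x) dx = ½∫_0^π [sin((n+n')x) + sin((n−n')x)] dx, which is 0 when n+n' is even and 2n/(n²−n'²) when n+n' is odd (it need not vanish on (0, π)).
  u² squared terms: (-1)²·∫cos(4x)² dx = 1·π/2 = π/2;  (-1)²·∫sin(3x)² dx = 1·π/2 = π/2;  (1)²·∫sin(5x)² dx = 1·π/2 = π/2.
  u² cross terms: 2·(-1)·(-1)·∫cos(4x)·sin(3x) dx = 2·(-6/7) = -12/7;  2·(-1)·(1)·∫cos(4x)·sin(5x) dx = -2·(10/9) = -20/9;  2·(-1)·(1)·∫sin(3x)·sin(5x) dx = -2·(0) = 0.
  So ∫_0^π u² dx = π/2 + π/2 + π/2 − 12/7 − 20/9 + 0 = -248/63 + 3*π/2.
  (u')² squared terms: (-3)²·∫cos(3x)² dx = 9·π/2 = 9*π/2;  (4)²·∫sin(4x)² dx = 16·π/2 = 8*π;  (5)²·∫cos(5x)² dx = 25·π/2 = 25*π/2.
  (u')² cross terms: 2·(-3)·(4)·∫cos(3x)·sin(4x) dx = -24·(8/7) = -192/7;  2·(-3)·(5)·∫cos(3x)·cos(5x) dx = -30·(0) = 0;  2·(4)·(5)·∫sin(4x)·cos(5x) dx = 40·(-8/9) = -320/9.
  So ∫_0^π (u')² dx = 9*π/2 + 8*π + 25*π/2 − 192/7 + 0 − 320/9 = -3968/63 + 25*π.
||u||_{H^1}^2 = (-248/63 + 3*π/2) + (-3968/63 + 25*π) = -4216/63 + 53*π/2.


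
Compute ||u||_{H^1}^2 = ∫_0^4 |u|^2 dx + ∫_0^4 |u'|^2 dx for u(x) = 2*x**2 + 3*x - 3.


||u||_{H^1}^2 = 29768/15

The H^1 norm (squared) on an interval (0, L) is
  ||u||_{H^1}^2 = ∫_0^L u(x)^2 dx + ∫_0^L u'(x)^2 dx.
Compute u'(x) = 4*x + 3.
Then u(x)^2 = 4*x**4 + 12*x**3 - 3*x**2 - 18*x + 9 and u'(x)^2 = 16*x**2 + 24*x + 9.
Integrate each monomial from 0 to 4 using ∫_0^4 c·x^n dx = c·4^(n+1)/(n+1):
  ∫_0^4 u(x)^2 dx = ∫_0^4 (4*x^4 + 12*x^3 - 3*x^2 - 18*x + 9) dx. Term by term:
    ∫_0^4 4*x^4 dx = 4096/5;  ∫_0^4 12*x^3 dx = 768;  ∫_0^4 -3*x^2 dx = -64;
    ∫_0^4 -18*x dx = -144;  ∫_0^4 9 dx = 36.
  Sum: 4096/5 + 768 − 64 − 144 + 36 = 7076/5.
  ∫_0^4 u'(x)^2 dx = ∫_0^4 (16*x^2 + 24*x + 9) dx. Term by term:
    ∫_0^4 16*x^2 dx = 1024/3;  ∫_0^4 24*x dx = 192;  ∫_0^4 9 dx = 36.
  Sum: 1024/3 + 192 + 36 = 1708/3.
Adding: ||u||_{H^1}^2 = 7076/5 + 1708/3 = 29768/15.


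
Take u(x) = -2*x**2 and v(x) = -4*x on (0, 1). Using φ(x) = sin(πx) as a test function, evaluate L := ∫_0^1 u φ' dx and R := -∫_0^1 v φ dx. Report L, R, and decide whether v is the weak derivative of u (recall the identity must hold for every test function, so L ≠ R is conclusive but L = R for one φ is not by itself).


LHS = 4/π, RHS = 4/π. Yes, v = u' weakly.

u(x) = -2*x**2, classical derivative u'(x) = -4*x.
φ(x) = sin(πx), so φ'(x) = π*cos(π*x).
Note φ(0) = φ(1) = 0, so the boundary term u·φ vanishes.
LHS = ∫_0^1 u(x) φ'(x) dx = ∫_0^1 (-2*π*x^2*cos(π*x)) dx. Term by term:
  ∫_0^1 -2*π*x^2*cos(π*x) dx = 4/π.
So LHS = 4/π.
∫_0^1 v(x) φ(x) dx = ∫_0^1 (-4*x*sin(π*x)) dx. Term by term:
  ∫_0^1 -4*x*sin(π*x) dx = -4/π.
So RHS = -∫_0^1 v(x) φ(x) dx = 4/π.
LHS = RHS, so the identity holds for this test φ.
Moreover u is smooth here and v(x) = u'(x) = -4*x pointwise, so the identity holds for every test function. Hence v is the weak derivative of u.


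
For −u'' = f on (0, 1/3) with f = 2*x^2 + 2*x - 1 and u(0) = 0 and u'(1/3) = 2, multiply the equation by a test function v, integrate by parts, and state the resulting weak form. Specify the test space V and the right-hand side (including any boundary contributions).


V = {v ∈ H^1(0, 1/3) : v(0) = 0} (test functions vanish at x = 0 where u is specified); weak form: ∫_0^1/3 u'v' dx = ∫_0^1/3 (2*x^2 + 2*x - 1) v dx + 2·v(1/3) for all v ∈ V.

Multiply both sides by a test function v and integrate from 0 to 1/3:
  ∫_0^1/3 −u''(x) v(x) dx = ∫_0^1/3 f(x) v(x) dx.
Integrate the LHS by parts once:
  ∫_0^1/3 −u'' v dx = −[u'(x) v(x)]_0^1/3 + ∫_0^1/3 u'(x) v'(x) dx.
Thus ∫_0^1/3 u'(x) v'(x) dx = ∫_0^1/3 f(x) v(x) dx + [u'(x) v(x)]_0^1/3.
Choose V so that boundary terms are either known or forced to vanish.
Mixed BC: u(0) = 0 (Dirichlet) and u'(1/3) = 2 (Neumann). Define V = {v ∈ H^1(0, 1/3) : v(0) = 0}. Then [u' v]_0^1/3 = u'(1/3)·v(1/3) − u'(0)·0 = 2·v(1/3).
Weak formulation: find u (satisfying any essential BC) such that ∫_0^1/3 u'(x) v'(x) dx = ∫_0^1/3 f v dx + 2·v(1/3) for all v ∈ V (Dirichlet at 0 absorbed into V; Neumann datum at x = 1/3 contributes the boundary term).
Substituting f(x) = 2*x^2 + 2*x - 1, the right-hand side is ∫_0^1/3 (2*x^2 + 2*x - 1) v dx + 2·v(1/3).


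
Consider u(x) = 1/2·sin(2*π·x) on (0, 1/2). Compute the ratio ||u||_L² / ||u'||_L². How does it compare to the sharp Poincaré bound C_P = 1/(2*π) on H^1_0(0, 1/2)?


||u||_L² / ||u'||_L² = 1/(2*π) = C_P.

u(x) = 1/2·sin(2*π·x), so u'(x) = π*cos(2*π*x).
Writing u(x) = A·sin(kπx/L) with A = 1/2 and k = 1, use ∫_0^L sin²(kπx/L) dx = L/2 and ∫_0^L cos²(kπx/L) dx = L/2.
u² = 1/4·sin²(2*π·x) and (u')² = π^2·cos²(2*π·x), and each of sin², cos² integrates to L/2 = 1/4 over (0, 1/2).
∫_0^1/2 u² dx = 1/16, so ||u||_L² = 1/4.
∫_0^1/2 (u')² dx = π^2/4, so ||u'||_L² = π/2.
Ratio ||u||_L² / ||u'||_L² = 1/(2*π).
Sharp Poincaré constant on H^1_0(0, 1/2) is C_P = L/π = 1/(2*π), achieved by sin(2*π·x).
This is the k = 1 eigenfunction (up to amplitude), so the ratio equals the sharp Poincaré constant exactly.


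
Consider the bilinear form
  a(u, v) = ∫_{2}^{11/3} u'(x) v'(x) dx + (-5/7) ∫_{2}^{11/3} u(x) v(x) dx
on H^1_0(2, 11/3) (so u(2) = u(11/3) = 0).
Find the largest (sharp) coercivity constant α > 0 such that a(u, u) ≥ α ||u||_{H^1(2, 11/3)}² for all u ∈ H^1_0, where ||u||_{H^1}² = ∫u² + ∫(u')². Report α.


α = (-125 + 63*π^2)/(7*(25 + 9*π^2))

Coercivity of a(·,·) on H^1_0(2, 11/3) means a(u, u) ≥ α ||u||_{H^1}² for every u ∈ H^1_0.
The interval has length L = 5/3, and Poincaré/coercivity depend only on L. Here a(u, u) = ∫(u')² + (-5/7)·∫u².
Here c = -5/7 < 0 with |c| < (π/L)² = 9*π^2/25, so coercivity still holds. The condition a(u,u) ≥ α||u||_{H^1}² reads (1−α)∫(u')² ≥ (α−c)∫u². Any admissible α is ≤ 1 (rapidly oscillating u have ∫u²/∫(u')² → 0), and α = 1 would force 0 ≥ (1−c)∫u², impossible since c < 1; so 1−α > 0. By the sharp Poincaré inequality on H^1_0 of an interval of length L, ∫(u')² ≥ (π/L)²∫u² with equality for the first sine mode sin(π(x−x₀)/L) (x₀ the left endpoint), so the inequality holds for all u iff (1−α)(π/L)² ≥ α − c, i.e. α ≤ ((π/L)² + c)/((π/L)² + 1) = (1 + c(L/π)²)/(1 + (L/π)²). (Direct route, valid since c ≤ 0: Poincaré gives c∫u² ≥ c(L/π)²∫(u')², so a(u,u) ≥ (1 + c(L/π)²)∫(u')², while ||u||_{H^1}² ≤ (1 + (L/π)²)∫(u')²; dividing yields the same α.) With (π/L)² = 9*π^2/25 and c = -5/7, the largest admissible constant is α = ((π/L)² + c)/((π/L)² + 1).
Simplifying, α = (-125 + 63*π^2)/(7*(25 + 9*π^2)).


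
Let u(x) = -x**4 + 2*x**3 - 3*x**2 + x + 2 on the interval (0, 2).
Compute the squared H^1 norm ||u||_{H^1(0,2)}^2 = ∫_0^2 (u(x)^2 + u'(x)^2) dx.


||u||_{H^1}^2 = 37438/315

The H^1 norm (squared) on an interval (0, L) is
  ||u||_{H^1}^2 = ∫_0^L u(x)^2 dx + ∫_0^L u'(x)^2 dx.
Compute u'(x) = -4*x**3 + 6*x**2 - 6*x + 1.
Then u(x)^2 = x**8 - 4*x**7 + 10*x**6 - 14*x**5 + 9*x**4 + 2*x**3 - 11*x**2 + 4*x + 4 and u'(x)^2 = 16*x**6 - 48*x**5 + 84*x**4 - 80*x**3 + 48*x**2 - 12*x + 1.
Integrate each monomial from 0 to 2 using ∫_0^2 c·x^n dx = c·2^(n+1)/(n+1):
  ∫_0^2 u(x)^2 dx = ∫_0^2 (x^8 - 4*x^7 + 10*x^6 - 14*x^5 + 9*x^4 + 2*x^3 - 11*x^2 + 4*x + 4) dx. Term by term:
    ∫_0^2 x^8 dx = 512/9;  ∫_0^2 -4*x^7 dx = -128;  ∫_0^2 10*x^6 dx = 1280/7;
    ∫_0^2 -14*x^5 dx = -448/3;  ∫_0^2 9*x^4 dx = 288/5;  ∫_0^2 2*x^3 dx = 8;
    ∫_0^2 -11*x^2 dx = -88/3;  ∫_0^2 4*x dx = 8;  ∫_0^2 4 dx = 8.
  Sum: 512/9 − 128 + 1280/7 − 448/3 + 288/5 + 8 − 88/3 + 8 + 8 = 4624/315.
  ∫_0^2 u'(x)^2 dx = ∫_0^2 (16*x^6 - 48*x^5 + 84*x^4 - 80*x^3 + 48*x^2 - 12*x + 1) dx. Term by term:
    ∫_0^2 16*x^6 dx = 2048/7;  ∫_0^2 -48*x^5 dx = -512;  ∫_0^2 84*x^4 dx = 2688/5;
    ∫_0^2 -80*x^3 dx = -320;  ∫_0^2 48*x^2 dx = 128;  ∫_0^2 -12*x dx = -24;
    ∫_0^2 1 dx = 2.
  Sum: 2048/7 − 512 + 2688/5 − 320 + 128 − 24 + 2 = 3646/35.
Adding: ||u||_{H^1}^2 = 4624/315 + 3646/35 = 37438/315.


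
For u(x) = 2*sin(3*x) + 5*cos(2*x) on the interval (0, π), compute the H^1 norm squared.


||u||_{H^1(0,π)}^2 = 120 + 165*π/2

u'(x) = -10*sin(2*x) + 6*cos(3*x).
Expand u² and (u')² and integrate term by term on (0, π), using: for integers n ≥ 1, ∫_0^π sin²(nx) dx = ∫_0^π cos²(nx) dx = π/2; for n ≠ n', ∫_0^π sin(nx)sin(n'x) dx = ∫_0^π cos(nx)cos(n'x) dx = 0; and by product-to-sum, ∫_0^π sin(nx)cos(n'x) dx = ½∫_0^π [sin((n+n')x) + sin((n−n')x)] dx, which is 0 when n+n' is even and 2n/(n²−n'²) when n+n' is odd (it need not vanish on (0, π)).
  u² squared terms: (2)²·∫sin(3x)² dx = 4·π/2 = 2*π;  (5)²·∫cos(2x)² dx = 25·π/2 = 25*π/2.
  u² cross terms: 2·(2)·(5)·∫sin(3x)·cos(2x) dx = 20·(6/5) = 24.
  So ∫_0^π u² dx = 2*π + 25*π/2 + 24 = 24 + 29*π/2.
  (u')² squared terms: (-10)²·∫sin(2x)² dx = 100·π/2 = 50*π;  (6)²·∫cos(3x)² dx = 36·π/2 = 18*π.
  (u')² cross terms: 2·(-10)·(6)·∫sin(2x)·cos(3x) dx = -120·(-4/5) = 96.
  So ∫_0^π (u')² dx = 50*π + 18*π + 96 = 96 + 68*π.
||u||_{H^1}^2 = (24 + 29*π/2) + (96 + 68*π) = 120 + 165*π/2.


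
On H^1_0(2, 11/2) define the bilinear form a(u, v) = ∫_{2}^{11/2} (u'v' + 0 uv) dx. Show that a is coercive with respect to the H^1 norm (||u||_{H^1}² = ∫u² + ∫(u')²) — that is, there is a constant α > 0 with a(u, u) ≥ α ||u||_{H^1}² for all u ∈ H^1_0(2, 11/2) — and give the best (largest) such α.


α = 4*π^2/(4*π^2 + 49)

Coercivity of a(·,·) on H^1_0(2, 11/2) means a(u, u) ≥ α ||u||_{H^1}² for every u ∈ H^1_0.
The interval has length L = 7/2, and Poincaré/coercivity depend only on L. Here a(u, u) = ∫(u')² + (0)·∫u².
Here c = 0, so a(u,u) = ∫(u')² alone. The condition a(u,u) ≥ α||u||_{H^1}² reads (1−α)∫(u')² ≥ (α−c)∫u². Any admissible α is ≤ 1 (rapidly oscillating u have ∫u²/∫(u')² → 0), and α = 1 would force 0 ≥ (1−c)∫u², impossible since c < 1; so 1−α > 0. By the sharp Poincaré inequality on H^1_0 of an interval of length L, ∫(u')² ≥ (π/L)²∫u² with equality for the first sine mode sin(π(x−x₀)/L) (x₀ the left endpoint), so the inequality holds for all u iff (1−α)(π/L)² ≥ α − c, i.e. α ≤ ((π/L)² + c)/((π/L)² + 1) = (1 + c(L/π)²)/(1 + (L/π)²). (Direct route, valid since c ≤ 0: Poincaré gives c∫u² ≥ c(L/π)²∫(u')², so a(u,u) ≥ (1 + c(L/π)²)∫(u')², while ||u||_{H^1}² ≤ (1 + (L/π)²)∫(u')²; dividing yields the same α.) With (π/L)² = 4*π^2/49 and c = 0, the largest admissible constant is α = ((π/L)² + c)/((π/L)² + 1).
Simplifying, α = 4*π^2/(4*π^2 + 49).


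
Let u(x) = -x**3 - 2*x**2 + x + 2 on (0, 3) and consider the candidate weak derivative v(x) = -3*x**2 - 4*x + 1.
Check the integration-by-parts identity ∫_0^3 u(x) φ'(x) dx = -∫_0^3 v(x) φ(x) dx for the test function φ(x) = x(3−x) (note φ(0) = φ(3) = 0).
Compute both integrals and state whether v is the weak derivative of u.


LHS = 1179/20, RHS = 1179/20. Yes, v = u' weakly.

u(x) = -x**3 - 2*x**2 + x + 2, classical derivative u'(x) = -3*x**2 - 4*x + 1.
φ(x) = x(3−x), so φ'(x) = 3 - 2*x.
Note φ(0) = φ(3) = 0, so the boundary term u·φ vanishes.
LHS = ∫_0^3 u(x) φ'(x) dx = ∫_0^3 (2*x^4 + x^3 - 8*x^2 - x + 6) dx. Term by term:
  ∫_0^3 2*x^4 dx = 486/5;  ∫_0^3 x^3 dx = 81/4;  ∫_0^3 -8*x^2 dx = -72;
  ∫_0^3 -x dx = -9/2;  ∫_0^3 6 dx = 18.
Sum: 486/5 + 81/4 − 72 − 9/2 + 18 = 1179/20.
So LHS = 1179/20.
∫_0^3 v(x) φ(x) dx = ∫_0^3 (3*x^4 - 5*x^3 - 13*x^2 + 3*x) dx. Term by term:
  ∫_0^3 3*x^4 dx = 729/5;  ∫_0^3 -5*x^3 dx = -405/4;  ∫_0^3 -13*x^2 dx = -117;
  ∫_0^3 3*x dx = 27/2.
Sum: 729/5 − 405/4 − 117 + 27/2 = -1179/20.
So RHS = -∫_0^3 v(x) φ(x) dx = 1179/20.
LHS = RHS, so the identity holds for this test φ.
Moreover u is smooth here and v(x) = u'(x) = -3*x**2 - 4*x + 1 pointwise, so the identity holds for every test function. Hence v is the weak derivative of u.


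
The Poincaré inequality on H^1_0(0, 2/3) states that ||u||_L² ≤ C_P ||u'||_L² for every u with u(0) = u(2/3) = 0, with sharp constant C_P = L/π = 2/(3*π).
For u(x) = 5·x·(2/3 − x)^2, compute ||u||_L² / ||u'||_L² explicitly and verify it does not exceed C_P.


||u||_L² / ||u'||_L² = sqrt(14)/21 < C_P = 2/(3*π).

u(x) = 5·x·(2/3 − x)^2, so u'(x) = 15*x^2 - 40*x/3 + 20/9.
u(x) = 5·x·(2/3 − x)^2 vanishes at x = 0 and x = 2/3, so u ∈ H^1_0(0, 2/3). Differentiate via the product rule and integrate the resulting polynomials term by term.
  ∫_0^2/3 u² dx = ∫_0^2/3 (25*x^6 - 200*x^5/3 + 200*x^4/3 - 800*x^3/27 + 400*x^2/81) dx. Term by term:
    ∫_0^2/3 25*x^6 dx = 3200/15309;  ∫_0^2/3 -200*x^5/3 dx = -6400/6561;  ∫_0^2/3 200*x^4/3 dx = 1280/729;
    ∫_0^2/3 -800*x^3/27 dx = -3200/2187;  ∫_0^2/3 400*x^2/81 dx = 3200/6561.
  Sum: 3200/15309 − 6400/6561 + 1280/729 − 3200/2187 + 3200/6561 = 640/45927.
  ∫_0^2/3 (u')² dx = ∫_0^2/3 (225*x^4 - 400*x^3 + 2200*x^2/9 - 1600*x/27 + 400/81) dx. Term by term:
    ∫_0^2/3 225*x^4 dx = 160/27;  ∫_0^2/3 -400*x^3 dx = -1600/81;  ∫_0^2/3 2200*x^2/9 dx = 17600/729;
    ∫_0^2/3 -1600*x/27 dx = -3200/243;  ∫_0^2/3 400/81 dx = 800/243.
  Sum: 160/27 − 1600/81 + 17600/729 − 3200/243 + 800/243 = 320/729.
∫_0^2/3 u² dx = 640/45927, so ||u||_L² = 8*sqrt(70)/567.
∫_0^2/3 (u')² dx = 320/729, so ||u'||_L² = 8*sqrt(5)/27.
Ratio ||u||_L² / ||u'||_L² = sqrt(14)/21.
Sharp Poincaré constant on H^1_0(0, 2/3) is C_P = L/π = 2/(3*π), achieved by sin(3*π/2·x).
A polynomial bump cannot attain the sharp Poincaré constant (only the first sine eigenfunction does), so the ratio is strictly less than C_P, consistent with ||u||_L² ≤ C_P ||u'||_L².


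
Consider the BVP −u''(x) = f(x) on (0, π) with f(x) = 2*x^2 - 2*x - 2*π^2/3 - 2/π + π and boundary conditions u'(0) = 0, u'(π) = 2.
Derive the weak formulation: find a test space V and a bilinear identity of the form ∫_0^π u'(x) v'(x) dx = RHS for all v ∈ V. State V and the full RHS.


V = H^1(0, π) (v unrestricted at boundary; u is determined up to an additive constant); weak form: ∫_0^π u'v' dx = ∫_0^π (2*x^2 - 2*x - 2*π^2/3 - 2/π + π) v dx + 2·v(π) for all v ∈ V.

Multiply both sides by a test function v and integrate from 0 to π:
  ∫_0^π −u''(x) v(x) dx = ∫_0^π f(x) v(x) dx.
Integrate the LHS by parts once:
  ∫_0^π −u'' v dx = −[u'(x) v(x)]_0^π + ∫_0^π u'(x) v'(x) dx.
Thus ∫_0^π u'(x) v'(x) dx = ∫_0^π f(x) v(x) dx + [u'(x) v(x)]_0^π.
Choose V so that boundary terms are either known or forced to vanish.
u has inhomogeneous Neumann u'(0) = 0, u'(π) = 2. [u' v]_0^π = (2)·v(π) − (0)·v(0) = 2·v(π). Take V = H^1(0, π); boundary term becomes part of RHS.
Weak formulation: find u (satisfying any essential BC) such that ∫_0^π u'(x) v'(x) dx = ∫_0^π f v dx + 2·v(π) for all v ∈ V (Neumann data are natural BCs: they enter the RHS as boundary terms).
Substituting f(x) = 2*x^2 - 2*x - 2*π^2/3 - 2/π + π, the right-hand side is ∫_0^π (2*x^2 - 2*x - 2*π^2/3 - 2/π + π) v dx + 2·v(π).
Compatibility check (pure Neumann): taking v ≡ 1 ∈ V gives 0 = ∫_0^π f dx + (2) − (0), i.e. ∫_0^π f dx must equal u'(0) − u'(π) = -2. Indeed ∫_0^π (2*x^2 - 2*x - 2*π^2/3 - 2/π + π) dx = -2, so the data are compatible. The solution is then unique only up to an additive constant (fix it e.g. by requiring ∫_0^π u dx = 0).


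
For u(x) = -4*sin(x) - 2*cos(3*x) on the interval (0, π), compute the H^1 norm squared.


||u||_{H^1(0,π)}^2 = 36*π

u'(x) = 6*sin(3*x) - 4*cos(x).
Expand u² and (u')² and integrate term by term on (0, π), using: for integers n ≥ 1, ∫_0^π sin²(nx) dx = ∫_0^π cos²(nx) dx = π/2; for n ≠ n', ∫_0^π sin(nx)sin(n'x) dx = ∫_0^π cos(nx)cos(n'x) dx = 0; and by product-to-sum, ∫_0^π sin(nx)cos(n'x) dx = ½∫_0^π [sin((n+n')x) + sin((n−n')x)] dx, which is 0 when n+n' is even and 2n/(n²−n'²) when n+n' is odd (it need not vanish on (0, π)).
  u² squared terms: (-4)²·∫sin(x)² dx = 16·π/2 = 8*π;  (-2)²·∫cos(3x)² dx = 4·π/2 = 2*π.
  u² cross terms: 2·(-4)·(-2)·∫sin(x)·cos(3x) dx = 16·(0) = 0.
  So ∫_0^π u² dx = 8*π + 2*π + 0 = 10*π.
  (u')² squared terms: (-4)²·∫cos(x)² dx = 16·π/2 = 8*π;  (6)²·∫sin(3x)² dx = 36·π/2 = 18*π.
  (u')² cross terms: 2·(-4)·(6)·∫cos(x)·sin(3x) dx = -48·(0) = 0.
  So ∫_0^π (u')² dx = 8*π + 18*π + 0 = 26*π.
||u||_{H^1}^2 = (10*π) + (26*π) = 36*π.


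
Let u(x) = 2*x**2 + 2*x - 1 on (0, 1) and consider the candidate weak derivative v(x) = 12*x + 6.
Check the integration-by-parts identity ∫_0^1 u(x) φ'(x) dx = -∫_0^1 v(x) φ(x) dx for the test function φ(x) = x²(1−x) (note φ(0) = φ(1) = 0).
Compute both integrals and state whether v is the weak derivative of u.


LHS = -11/30, RHS = -11/10. No, v is not the weak derivative of u.

u(x) = 2*x**2 + 2*x - 1, classical derivative u'(x) = 4*x + 2.
φ(x) = x²(1−x), so φ'(x) = x*(2 - 3*x).
Note φ(0) = φ(1) = 0, so the boundary term u·φ vanishes.
LHS = ∫_0^1 u(x) φ'(x) dx = ∫_0^1 (-6*x^4 - 2*x^3 + 7*x^2 - 2*x) dx. Term by term:
  ∫_0^1 -6*x^4 dx = -6/5;  ∫_0^1 -2*x^3 dx = -1/2;  ∫_0^1 7*x^2 dx = 7/3;
  ∫_0^1 -2*x dx = -1.
Sum: -6/5 − 1/2 + 7/3 − 1 = -11/30.
So LHS = -11/30.
∫_0^1 v(x) φ(x) dx = ∫_0^1 (-12*x^4 + 6*x^3 + 6*x^2) dx. Term by term:
  ∫_0^1 -12*x^4 dx = -12/5;  ∫_0^1 6*x^3 dx = 3/2;  ∫_0^1 6*x^2 dx = 2.
Sum: -12/5 + 3/2 + 2 = 11/10.
So RHS = -∫_0^1 v(x) φ(x) dx = -11/10.
LHS − RHS = 11/15 ≠ 0, so the identity fails.
(For a valid weak derivative the identity must hold for EVERY test function, in particular this one. The failure shows v is NOT the weak derivative of u.)
Correct weak derivative would be u'(x) = 4*x + 2.


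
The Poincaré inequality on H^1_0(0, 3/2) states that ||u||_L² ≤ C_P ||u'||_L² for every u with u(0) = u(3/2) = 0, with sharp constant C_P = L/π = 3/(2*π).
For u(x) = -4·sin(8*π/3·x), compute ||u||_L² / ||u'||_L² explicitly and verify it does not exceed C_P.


||u||_L² / ||u'||_L² = 3/(8*π) < C_P = 3/(2*π).

u(x) = -4·sin(8*π/3·x), so u'(x) = -32*π*cos(8*π*x/3)/3.
Writing u(x) = A·sin(kπx/L) with A = -4 and k = 4, use ∫_0^L sin²(kπx/L) dx = L/2 and ∫_0^L cos²(kπx/L) dx = L/2.
u² = 16·sin²(8*π/3·x) and (u')² = 1024*π^2/9·cos²(8*π/3·x), and each of sin², cos² integrates to L/2 = 3/4 over (0, 3/2).
∫_0^3/2 u² dx = 12, so ||u||_L² = 2*sqrt(3).
∫_0^3/2 (u')² dx = 256*π^2/3, so ||u'||_L² = 16*sqrt(3)*π/3.
Ratio ||u||_L² / ||u'||_L² = 3/(8*π).
Sharp Poincaré constant on H^1_0(0, 3/2) is C_P = L/π = 3/(2*π), achieved by sin(2*π/3·x).
This is the k = 4 harmonic; the ratio L/(kπ) is strictly less than C_P = L/π, consistent with the sharp inequality ||u||_L² ≤ C_P ||u'||_L².


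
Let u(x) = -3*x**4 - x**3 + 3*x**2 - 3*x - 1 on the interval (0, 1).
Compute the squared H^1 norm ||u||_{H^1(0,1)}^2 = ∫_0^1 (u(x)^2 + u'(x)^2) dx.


||u||_{H^1}^2 = 4213/140

The H^1 norm (squared) on an interval (0, L) is
  ||u||_{H^1}^2 = ∫_0^L u(x)^2 dx + ∫_0^L u'(x)^2 dx.
Compute u'(x) = -12*x**3 - 3*x**2 + 6*x - 3.
Then u(x)^2 = 9*x**8 + 6*x**7 - 17*x**6 + 12*x**5 + 21*x**4 - 16*x**3 + 3*x**2 + 6*x + 1 and u'(x)^2 = 144*x**6 + 72*x**5 - 135*x**4 + 36*x**3 + 54*x**2 - 36*x + 9.
Integrate each monomial from 0 to 1 using ∫_0^1 c·x^n dx = c·1^(n+1)/(n+1):
  ∫_0^1 u(x)^2 dx = ∫_0^1 (9*x^8 + 6*x^7 - 17*x^6 + 12*x^5 + 21*x^4 - 16*x^3 + 3*x^2 + 6*x + 1) dx. Term by term:
    ∫_0^1 9*x^8 dx = 1;  ∫_0^1 6*x^7 dx = 3/4;  ∫_0^1 -17*x^6 dx = -17/7;
    ∫_0^1 12*x^5 dx = 2;  ∫_0^1 21*x^4 dx = 21/5;  ∫_0^1 -16*x^3 dx = -4;
    ∫_0^1 3*x^2 dx = 1;  ∫_0^1 6*x dx = 3;  ∫_0^1 1 dx = 1.
  Sum: 1 + 3/4 − 17/7 + 2 + 21/5 − 4 + 1 + 3 + 1 = 913/140.
  ∫_0^1 u'(x)^2 dx = ∫_0^1 (144*x^6 + 72*x^5 - 135*x^4 + 36*x^3 + 54*x^2 - 36*x + 9) dx. Term by term:
    ∫_0^1 144*x^6 dx = 144/7;  ∫_0^1 72*x^5 dx = 12;  ∫_0^1 -135*x^4 dx = -27;
    ∫_0^1 36*x^3 dx = 9;  ∫_0^1 54*x^2 dx = 18;  ∫_0^1 -36*x dx = -18;
    ∫_0^1 9 dx = 9.
  Sum: 144/7 + 12 − 27 + 9 + 18 − 18 + 9 = 165/7.
Adding: ||u||_{H^1}^2 = 913/140 + 165/7 = 4213/140.


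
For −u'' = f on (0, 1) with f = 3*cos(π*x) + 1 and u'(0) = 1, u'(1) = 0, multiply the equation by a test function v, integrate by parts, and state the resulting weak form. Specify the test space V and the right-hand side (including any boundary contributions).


V = H^1(0, 1) (v unrestricted at boundary; u is determined up to an additive constant); weak form: ∫_0^1 u'v' dx = ∫_0^1 (3*cos(π*x) + 1) v dx − v(0) for all v ∈ V.

Multiply both sides by a test function v and integrate from 0 to 1:
  ∫_0^1 −u''(x) v(x) dx = ∫_0^1 f(x) v(x) dx.
Integrate the LHS by parts once:
  ∫_0^1 −u'' v dx = −[u'(x) v(x)]_0^1 + ∫_0^1 u'(x) v'(x) dx.
Thus ∫_0^1 u'(x) v'(x) dx = ∫_0^1 f(x) v(x) dx + [u'(x) v(x)]_0^1.
Choose V so that boundary terms are either known or forced to vanish.
u has inhomogeneous Neumann u'(0) = 1, u'(1) = 0. [u' v]_0^1 = (0)·v(1) − (1)·v(0) = − v(0). Take V = H^1(0, 1); boundary term becomes part of RHS.
Weak formulation: find u (satisfying any essential BC) such that ∫_0^1 u'(x) v'(x) dx = ∫_0^1 f v dx − v(0) for all v ∈ V (Neumann data are natural BCs: they enter the RHS as boundary terms).
Substituting f(x) = 3*cos(π*x) + 1, the right-hand side is ∫_0^1 (3*cos(π*x) + 1) v dx − v(0).
Compatibility check (pure Neumann): taking v ≡ 1 ∈ V gives 0 = ∫_0^1 f dx + (0) − (1), i.e. ∫_0^1 f dx must equal u'(0) − u'(1) = 1. Indeed ∫_0^1 (3*cos(π*x) + 1) dx = 1, so the data are compatible. The solution is then unique only up to an additive constant (fix it e.g. by requiring ∫_0^1 u dx = 0).


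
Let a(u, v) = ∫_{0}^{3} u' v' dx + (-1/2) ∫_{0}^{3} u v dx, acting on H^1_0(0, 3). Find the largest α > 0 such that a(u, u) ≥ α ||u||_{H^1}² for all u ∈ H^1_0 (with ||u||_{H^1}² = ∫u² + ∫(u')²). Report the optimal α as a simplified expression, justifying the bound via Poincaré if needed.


α = (-9/2 + π^2)/(9 + π^2)

Coercivity of a(·,·) on H^1_0(0, 3) means a(u, u) ≥ α ||u||_{H^1}² for every u ∈ H^1_0.
The interval has length L = 3, and Poincaré/coercivity depend only on L. Here a(u, u) = ∫(u')² + (-1/2)·∫u².
Here c = -1/2 < 0 with |c| < (π/L)² = π^2/9, so coercivity still holds. The condition a(u,u) ≥ α||u||_{H^1}² reads (1−α)∫(u')² ≥ (α−c)∫u². Any admissible α is ≤ 1 (rapidly oscillating u have ∫u²/∫(u')² → 0), and α = 1 would force 0 ≥ (1−c)∫u², impossible since c < 1; so 1−α > 0. By the sharp Poincaré inequality on H^1_0 of an interval of length L, ∫(u')² ≥ (π/L)²∫u² with equality for the first sine mode sin(π(x−x₀)/L) (x₀ the left endpoint), so the inequality holds for all u iff (1−α)(π/L)² ≥ α − c, i.e. α ≤ ((π/L)² + c)/((π/L)² + 1) = (1 + c(L/π)²)/(1 + (L/π)²). (Direct route, valid since c ≤ 0: Poincaré gives c∫u² ≥ c(L/π)²∫(u')², so a(u,u) ≥ (1 + c(L/π)²)∫(u')², while ||u||_{H^1}² ≤ (1 + (L/π)²)∫(u')²; dividing yields the same α.) With (π/L)² = π^2/9 and c = -1/2, the largest admissible constant is α = ((π/L)² + c)/((π/L)² + 1).
Simplifying, α = (-9/2 + π^2)/(9 + π^2).
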